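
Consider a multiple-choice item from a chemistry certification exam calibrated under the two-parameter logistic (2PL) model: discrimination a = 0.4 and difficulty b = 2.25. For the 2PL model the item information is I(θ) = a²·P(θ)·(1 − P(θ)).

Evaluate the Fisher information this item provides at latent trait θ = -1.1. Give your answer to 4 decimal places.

P = 1/(1+e^{1.3400}) = 0.2075
P(1−P) = 0.2075 × 0.7925 = 0.1644
I = a² × P(1−P) = 0.4² × 0.1644 = 0.02631

0.0263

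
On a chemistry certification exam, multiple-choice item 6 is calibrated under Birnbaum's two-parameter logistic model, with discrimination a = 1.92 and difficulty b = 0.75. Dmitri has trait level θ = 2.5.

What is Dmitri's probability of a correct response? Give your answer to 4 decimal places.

P(θ) = 1 / (1 + exp(−a(θ − b)))
Exponent: 1.92 × (2.5 − 0.75) = 3.3600
1/(1 + e^{-3.3600}) = 0.9664

0.9664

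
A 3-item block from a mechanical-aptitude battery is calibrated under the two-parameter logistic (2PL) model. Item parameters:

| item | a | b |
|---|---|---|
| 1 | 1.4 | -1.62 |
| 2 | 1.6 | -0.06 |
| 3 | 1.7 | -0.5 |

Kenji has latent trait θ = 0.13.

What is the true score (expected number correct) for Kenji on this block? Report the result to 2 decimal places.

2.24

P(θ) = 1 / (1 + exp(−a(θ − b)))
P_1 = 1/(1+e^{-2.4500}) = 0.9206
P_2 = 1/(1+e^{-0.3040}) = 0.5754
P_3 = 1/(1+e^{-1.0710}) = 0.7448
E[score] = 0.9206 + 0.5754 + 0.7448 = 2.2408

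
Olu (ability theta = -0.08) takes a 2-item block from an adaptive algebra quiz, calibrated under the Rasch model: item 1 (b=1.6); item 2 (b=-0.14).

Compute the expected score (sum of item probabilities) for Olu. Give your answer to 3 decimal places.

P(theta) = 1 / (1 + exp(−(theta − b)))
P_1 = 1/(1+e^{1.6800}) = 0.1571
P_2 = 1/(1+e^{-0.0600}) = 0.5150
E[score] = 0.1571 + 0.5150 = 0.6721

0.672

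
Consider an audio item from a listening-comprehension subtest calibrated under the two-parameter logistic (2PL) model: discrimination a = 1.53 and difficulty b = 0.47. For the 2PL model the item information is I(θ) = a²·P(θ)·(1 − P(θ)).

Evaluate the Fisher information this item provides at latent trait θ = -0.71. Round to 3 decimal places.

0.284

P = 1/(1+e^{1.8054}) = 0.1412
P(1−P) = 0.1412 × 0.8588 = 0.1213
I = a² × P(1−P) = 1.53² × 0.1213 = 0.28386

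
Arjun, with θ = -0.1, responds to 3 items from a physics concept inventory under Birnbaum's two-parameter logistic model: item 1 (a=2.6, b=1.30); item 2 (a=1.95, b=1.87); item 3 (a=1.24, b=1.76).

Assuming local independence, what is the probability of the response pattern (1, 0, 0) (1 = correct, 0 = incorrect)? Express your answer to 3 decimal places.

P(θ) = 1 / (1 + exp(−a(θ − b)))
P_1 = 1/(1+e^{3.6400}) = 0.0256
P_2 = 1/(1+e^{3.8415}) = 0.0210
P_3 = 1/(1+e^{2.3064}) = 0.0906
L = P_1 × (1−P_2) × (1−P_3) = 0.0256 × 0.9790 × 0.9094 = 0.02277

0.023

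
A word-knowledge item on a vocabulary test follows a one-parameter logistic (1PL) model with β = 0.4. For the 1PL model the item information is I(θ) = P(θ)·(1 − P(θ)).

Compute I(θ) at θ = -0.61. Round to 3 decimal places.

P = 1/(1+e^{1.0100}) = 0.2670
P(1−P) = 0.2670 × 0.7330 = 0.1957
I = P(1−P) = 0.19570

0.196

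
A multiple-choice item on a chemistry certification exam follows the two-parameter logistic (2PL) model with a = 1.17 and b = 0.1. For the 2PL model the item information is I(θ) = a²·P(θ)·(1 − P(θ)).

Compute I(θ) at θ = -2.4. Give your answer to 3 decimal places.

P = 1/(1+e^{2.9250}) = 0.0509
P(1−P) = 0.0509 × 0.9491 = 0.0483
I = a² × P(1−P) = 1.17² × 0.0483 = 0.06617

0.066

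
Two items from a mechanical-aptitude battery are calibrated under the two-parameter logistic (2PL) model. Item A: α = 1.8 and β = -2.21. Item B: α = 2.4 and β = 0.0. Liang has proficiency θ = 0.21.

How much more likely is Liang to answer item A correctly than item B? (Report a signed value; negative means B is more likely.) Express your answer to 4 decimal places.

P(θ) = 1 / (1 + exp(−α(θ − β)))
P_A = 0.9873
P_B = 0.6234
P_A − P_B = 0.3639

0.3639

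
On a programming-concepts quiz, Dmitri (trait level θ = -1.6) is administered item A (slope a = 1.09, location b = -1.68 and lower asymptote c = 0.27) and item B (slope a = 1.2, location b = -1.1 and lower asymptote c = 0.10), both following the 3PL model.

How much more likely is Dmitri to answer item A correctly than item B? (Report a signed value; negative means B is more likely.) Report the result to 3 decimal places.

P(θ) = c + (1 − c) · 1 / (1 + exp(−a(θ − b)))
P_A = 0.6509
P_B = 0.4189
P_A − P_B = 0.2320

0.232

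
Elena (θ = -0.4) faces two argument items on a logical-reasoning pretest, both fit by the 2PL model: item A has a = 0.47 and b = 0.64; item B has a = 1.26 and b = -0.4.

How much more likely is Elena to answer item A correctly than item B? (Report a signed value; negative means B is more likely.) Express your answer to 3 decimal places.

-0.120

P(θ) = 1 / (1 + exp(−a(θ − b)))
P_A = 0.3802
P_B = 0.5000
P_A − P_B = -0.1198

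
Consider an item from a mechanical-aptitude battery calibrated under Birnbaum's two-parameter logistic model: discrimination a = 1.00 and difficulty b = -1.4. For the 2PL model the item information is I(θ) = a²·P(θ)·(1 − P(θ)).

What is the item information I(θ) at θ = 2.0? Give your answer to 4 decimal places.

P = 1/(1+e^{-3.4000}) = 0.9677
P(1−P) = 0.9677 × 0.0323 = 0.0313
I = a² × P(1−P) = 1.00² × 0.0313 = 0.03125

0.0313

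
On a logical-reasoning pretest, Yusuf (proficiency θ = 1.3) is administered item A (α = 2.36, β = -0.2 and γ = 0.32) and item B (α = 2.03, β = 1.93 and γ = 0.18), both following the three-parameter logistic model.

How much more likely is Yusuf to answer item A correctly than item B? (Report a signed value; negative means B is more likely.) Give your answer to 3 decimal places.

P(θ) = γ + (1 − γ) · 1 / (1 + exp(−α(θ − β)))
P_A = 0.9808
P_B = 0.3585
P_A − P_B = 0.6223

0.622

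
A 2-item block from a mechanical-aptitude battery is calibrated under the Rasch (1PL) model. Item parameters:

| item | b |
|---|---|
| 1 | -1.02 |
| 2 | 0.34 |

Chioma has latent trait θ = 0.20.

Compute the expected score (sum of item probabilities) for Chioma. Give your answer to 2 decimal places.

1.24

P(θ) = 1 / (1 + exp(−(θ − b)))
P_1 = 1/(1+e^{-1.2200}) = 0.7721
P_2 = 1/(1+e^{0.1400}) = 0.4651
E[score] = 0.7721 + 0.4651 = 1.2371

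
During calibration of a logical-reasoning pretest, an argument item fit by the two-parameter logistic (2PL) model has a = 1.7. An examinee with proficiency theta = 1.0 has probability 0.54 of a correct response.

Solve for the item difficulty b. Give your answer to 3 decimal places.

P(theta) = 1 / (1 + exp(−a(theta − b)))
logit(0.54) = ln(0.54/0.46) = 0.1603
b = theta − logit/(a) = 1.0 − 0.1603/1.7000 = 0.9057

0.906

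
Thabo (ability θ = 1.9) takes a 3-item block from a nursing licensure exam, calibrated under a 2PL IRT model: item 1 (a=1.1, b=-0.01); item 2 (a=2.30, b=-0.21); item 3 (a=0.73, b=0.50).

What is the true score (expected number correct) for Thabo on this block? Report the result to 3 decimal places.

2.619

P(θ) = 1 / (1 + exp(−a(θ − b)))
P_1 = 1/(1+e^{-2.1010}) = 0.8910
P_2 = 1/(1+e^{-4.8530}) = 0.9923
P_3 = 1/(1+e^{-1.0220}) = 0.7354
E[score] = 0.8910 + 0.9923 + 0.7354 = 2.6186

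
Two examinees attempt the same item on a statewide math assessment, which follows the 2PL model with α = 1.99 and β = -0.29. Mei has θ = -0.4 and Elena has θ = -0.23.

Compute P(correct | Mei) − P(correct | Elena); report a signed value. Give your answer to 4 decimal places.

P(θ) = 1 / (1 + exp(−α(θ − β)))
P(Mei) = 0.4455  [exponent -0.2189]
P(Elena) = 0.5298  [exponent 0.1194]
Difference = 0.4455 − 0.5298 = -0.0843

-0.0843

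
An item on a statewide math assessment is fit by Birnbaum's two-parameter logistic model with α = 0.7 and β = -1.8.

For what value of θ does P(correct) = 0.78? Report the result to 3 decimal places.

0.008

P(θ) = 1 / (1 + exp(−α(θ − β)))
logit = ln(0.7800/0.2200) = 1.2657
θ = β + logit/(α) = -1.8 + 1.2657/0.7000 = 0.0081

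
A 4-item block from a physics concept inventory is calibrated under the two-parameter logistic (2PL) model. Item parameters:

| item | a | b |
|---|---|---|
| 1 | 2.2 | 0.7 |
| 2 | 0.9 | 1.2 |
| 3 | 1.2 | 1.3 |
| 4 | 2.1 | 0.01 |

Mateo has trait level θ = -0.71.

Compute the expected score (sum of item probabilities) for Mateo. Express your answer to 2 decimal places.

0.46

P(θ) = 1 / (1 + exp(−a(θ − b)))
P_1 = 1/(1+e^{3.1020}) = 0.0430
P_2 = 1/(1+e^{1.7190}) = 0.1520
P_3 = 1/(1+e^{2.4120}) = 0.0823
P_4 = 1/(1+e^{1.5120}) = 0.1806
E[score] = 0.0430 + 0.1520 + 0.0823 + 0.1806 = 0.4579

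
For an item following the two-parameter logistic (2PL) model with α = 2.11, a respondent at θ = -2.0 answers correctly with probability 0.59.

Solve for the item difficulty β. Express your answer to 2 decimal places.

P(θ) = 1 / (1 + exp(−α(θ − β)))
logit(0.59) = ln(0.59/0.41) = 0.3640
β = θ − logit/(α) = -2.0 − 0.3640/2.1100 = -2.1725

-2.17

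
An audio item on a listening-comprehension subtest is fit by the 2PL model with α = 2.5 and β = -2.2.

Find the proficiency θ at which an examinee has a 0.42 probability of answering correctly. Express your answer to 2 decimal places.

-2.33

P(θ) = 1 / (1 + exp(−α(θ − β)))
logit = ln(0.4200/0.5800) = -0.3228
θ = β + logit/(α) = -2.2 + (-0.3228)/2.5000 = -2.3291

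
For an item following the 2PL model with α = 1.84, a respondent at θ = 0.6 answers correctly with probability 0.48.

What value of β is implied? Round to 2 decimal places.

0.64

P(θ) = 1 / (1 + exp(−α(θ − β)))
logit(0.48) = ln(0.48/0.52) = -0.0800
β = θ − logit/(α) = 0.6 − (-0.0800)/1.8400 = 0.6435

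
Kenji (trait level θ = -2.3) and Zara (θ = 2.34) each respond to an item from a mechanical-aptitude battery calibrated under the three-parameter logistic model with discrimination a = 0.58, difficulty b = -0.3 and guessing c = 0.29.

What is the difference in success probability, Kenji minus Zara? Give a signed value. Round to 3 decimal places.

-0.414

P(θ) = c + (1 − c) · 1 / (1 + exp(−a(θ − b)))
P(Kenji) = 0.4595  [exponent -1.1600]
P(Zara) = 0.8737  [exponent 1.5312]
Difference = 0.4595 − 0.8737 = -0.4143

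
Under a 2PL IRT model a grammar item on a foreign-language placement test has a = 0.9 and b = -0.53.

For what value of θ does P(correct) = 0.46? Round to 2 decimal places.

-0.71

P(θ) = 1 / (1 + exp(−a(θ − b)))
logit = ln(0.4600/0.5400) = -0.1603
θ = b + logit/(a) = -0.53 + (-0.1603)/0.9000 = -0.7082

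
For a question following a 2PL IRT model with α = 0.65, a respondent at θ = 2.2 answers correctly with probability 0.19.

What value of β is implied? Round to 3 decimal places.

4.431

P(θ) = 1 / (1 + exp(−α(θ − β)))
logit(0.19) = ln(0.19/0.81) = -1.4500
β = θ − logit/(α) = 2.2 − (-1.4500)/0.6500 = 4.4308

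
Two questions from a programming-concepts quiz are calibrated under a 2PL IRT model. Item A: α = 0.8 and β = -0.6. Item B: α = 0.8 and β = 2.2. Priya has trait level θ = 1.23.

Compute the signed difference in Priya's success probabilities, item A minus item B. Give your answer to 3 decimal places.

P(θ) = 1 / (1 + exp(−α(θ − β)))
P_A = 0.8121
P_B = 0.3152
P_A − P_B = 0.4970

0.497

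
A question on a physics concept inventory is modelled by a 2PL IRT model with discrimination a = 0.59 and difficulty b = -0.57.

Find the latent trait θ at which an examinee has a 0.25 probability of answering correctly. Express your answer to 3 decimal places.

P(θ) = 1 / (1 + exp(−a(θ − b)))
logit = ln(0.2500/0.7500) = -1.0986
θ = b + logit/(a) = -0.57 + (-1.0986)/0.5900 = -2.4321

-2.432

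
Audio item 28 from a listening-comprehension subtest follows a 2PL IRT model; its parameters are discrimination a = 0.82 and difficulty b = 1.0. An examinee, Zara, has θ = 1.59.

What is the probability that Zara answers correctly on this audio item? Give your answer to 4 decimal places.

P(θ) = 1 / (1 + exp(−a(θ − b)))
Exponent: 0.82 × (1.59 − 1.0) = 0.4838
1/(1 + e^{-0.4838}) = 0.6186

0.6186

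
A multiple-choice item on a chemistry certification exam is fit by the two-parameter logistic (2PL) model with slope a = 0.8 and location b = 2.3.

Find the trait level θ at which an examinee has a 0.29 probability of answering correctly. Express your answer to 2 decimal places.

P(θ) = 1 / (1 + exp(−a(θ − b)))
logit = ln(0.2900/0.7100) = -0.8954
θ = b + logit/(a) = 2.3 + (-0.8954)/0.8000 = 1.1808

1.18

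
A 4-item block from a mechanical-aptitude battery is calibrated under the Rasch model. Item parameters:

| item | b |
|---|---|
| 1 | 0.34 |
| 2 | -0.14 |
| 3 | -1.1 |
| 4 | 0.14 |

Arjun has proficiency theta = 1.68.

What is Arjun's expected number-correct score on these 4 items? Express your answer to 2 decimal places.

P(theta) = 1 / (1 + exp(−(theta − b)))
P_1 = 1/(1+e^{-1.3400}) = 0.7925
P_2 = 1/(1+e^{-1.8200}) = 0.8606
P_3 = 1/(1+e^{-2.7800}) = 0.9416
P_4 = 1/(1+e^{-1.5400}) = 0.8235
E[score] = 0.7925 + 0.8606 + 0.9416 + 0.8235 = 3.4181

3.42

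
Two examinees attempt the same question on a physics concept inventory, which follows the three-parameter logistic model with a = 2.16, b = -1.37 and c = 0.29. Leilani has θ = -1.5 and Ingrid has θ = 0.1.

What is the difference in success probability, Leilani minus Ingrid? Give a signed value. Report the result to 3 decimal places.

P(θ) = c + (1 − c) · 1 / (1 + exp(−a(θ − b)))
P(Leilani) = 0.5955  [exponent -0.2808]
P(Ingrid) = 0.9715  [exponent 3.1752]
Difference = 0.5955 − 0.9715 = -0.3760

-0.376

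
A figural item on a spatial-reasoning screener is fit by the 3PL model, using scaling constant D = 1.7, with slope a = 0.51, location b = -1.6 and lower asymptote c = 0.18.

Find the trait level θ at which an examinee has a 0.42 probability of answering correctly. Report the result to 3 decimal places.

P(θ) = c + (1 − c) · 1 / (1 + exp(−D·a(θ − b)))
Remove guessing floor: (0.42 − 0.18)/(1 − 0.18) = 0.2927
logit = ln(0.2927/0.7073) = -0.8824
θ = b + logit/(1.7·a) = -1.6 + (-0.8824)/0.8670 = -2.6177

-2.618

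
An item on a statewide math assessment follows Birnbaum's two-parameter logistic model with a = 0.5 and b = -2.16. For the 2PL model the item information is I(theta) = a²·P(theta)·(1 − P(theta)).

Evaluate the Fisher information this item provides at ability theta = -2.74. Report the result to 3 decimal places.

0.061

P = 1/(1+e^{0.2900}) = 0.4280
P(1−P) = 0.4280 × 0.5720 = 0.2448
I = a² × P(1−P) = 0.5² × 0.2448 = 0.06120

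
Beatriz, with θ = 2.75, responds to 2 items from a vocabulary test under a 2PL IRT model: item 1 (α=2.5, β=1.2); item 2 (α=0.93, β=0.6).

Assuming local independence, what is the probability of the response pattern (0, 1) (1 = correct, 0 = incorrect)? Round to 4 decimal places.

P(θ) = 1 / (1 + exp(−α(θ − β)))
P_1 = 1/(1+e^{-3.8750}) = 0.9797
P_2 = 1/(1+e^{-1.9995}) = 0.8807
L = (1−P_1) × P_2 = 0.0203 × 0.8807 = 0.01791

0.0179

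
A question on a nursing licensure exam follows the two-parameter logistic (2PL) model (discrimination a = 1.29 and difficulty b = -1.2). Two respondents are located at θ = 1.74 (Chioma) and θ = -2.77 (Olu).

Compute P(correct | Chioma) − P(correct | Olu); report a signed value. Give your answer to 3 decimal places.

0.861

P(θ) = 1 / (1 + exp(−a(θ − b)))
P(Chioma) = 0.9780  [exponent 3.7926]
P(Olu) = 0.1166  [exponent -2.0253]
Difference = 0.9780 − 0.1166 = 0.8614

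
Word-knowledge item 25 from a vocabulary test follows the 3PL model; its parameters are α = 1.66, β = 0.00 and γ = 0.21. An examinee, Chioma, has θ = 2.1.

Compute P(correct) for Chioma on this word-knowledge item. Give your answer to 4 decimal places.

P(θ) = γ + (1 − γ) · 1 / (1 + exp(−α(θ − β)))
Exponent: 1.66 × (2.1 − 0.00) = 3.4860
1/(1 + e^{-3.4860}) = 0.9703
P = 0.21 + 0.79 × 0.9703 = 0.9765

0.9765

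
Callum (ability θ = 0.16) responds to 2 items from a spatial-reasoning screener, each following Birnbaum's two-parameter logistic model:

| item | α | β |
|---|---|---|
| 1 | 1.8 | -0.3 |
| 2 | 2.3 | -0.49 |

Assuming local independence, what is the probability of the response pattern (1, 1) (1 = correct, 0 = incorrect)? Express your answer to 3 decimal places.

0.568

P(θ) = 1 / (1 + exp(−α(θ − β)))
P_1 = 1/(1+e^{-0.8280}) = 0.6959
P_2 = 1/(1+e^{-1.4950}) = 0.8168
L = P_1 × P_2 = 0.6959 × 0.8168 = 0.56846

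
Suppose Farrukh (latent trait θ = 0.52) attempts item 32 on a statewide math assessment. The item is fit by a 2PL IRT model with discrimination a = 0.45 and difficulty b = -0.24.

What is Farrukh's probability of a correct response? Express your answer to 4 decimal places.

0.5847

P(θ) = 1 / (1 + exp(−a(θ − b)))
Exponent: 0.45 × (0.52 − (-0.24)) = 0.3420
1/(1 + e^{-0.3420}) = 0.5847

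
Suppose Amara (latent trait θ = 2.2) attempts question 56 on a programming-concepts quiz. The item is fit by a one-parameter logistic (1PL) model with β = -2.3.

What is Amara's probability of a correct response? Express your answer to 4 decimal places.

0.9890

P(θ) = 1 / (1 + exp(−(θ − β)))
Exponent: (2.2 − (-2.3)) = 4.5000
1/(1 + e^{-4.5000}) = 0.9890
P = 0.9890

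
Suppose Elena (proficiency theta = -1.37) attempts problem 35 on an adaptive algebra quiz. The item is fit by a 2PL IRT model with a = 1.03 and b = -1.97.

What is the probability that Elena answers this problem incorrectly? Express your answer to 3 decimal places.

P(theta) = 1 / (1 + exp(−a(theta − b)))
Exponent: 1.03 × (-1.37 − (-1.97)) = 0.6180
1/(1 + e^{-0.6180}) = 0.6498
P(incorrect) = 1 − 0.6498 = 0.3502

0.350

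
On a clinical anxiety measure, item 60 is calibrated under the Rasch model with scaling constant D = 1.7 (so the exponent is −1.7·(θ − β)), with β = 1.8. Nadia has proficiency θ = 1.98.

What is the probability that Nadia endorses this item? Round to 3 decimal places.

P(θ) = 1 / (1 + exp(−D·(θ − β)))
Exponent: 1.7 × (1.98 − 1.8) = 0.3060
1/(1 + e^{-0.3060}) = 0.5759
P = 0.5759

0.576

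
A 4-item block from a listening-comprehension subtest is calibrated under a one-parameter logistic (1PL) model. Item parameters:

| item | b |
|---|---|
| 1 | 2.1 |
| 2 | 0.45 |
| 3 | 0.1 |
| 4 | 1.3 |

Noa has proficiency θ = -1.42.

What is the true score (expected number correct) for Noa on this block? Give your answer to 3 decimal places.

P(θ) = 1 / (1 + exp(−(θ − b)))
P_1 = 1/(1+e^{3.5200}) = 0.0287
P_2 = 1/(1+e^{1.8700}) = 0.1335
P_3 = 1/(1+e^{1.5200}) = 0.1795
P_4 = 1/(1+e^{2.7200}) = 0.0618
E[score] = 0.0287 + 0.1335 + 0.1795 + 0.0618 = 0.4036

0.404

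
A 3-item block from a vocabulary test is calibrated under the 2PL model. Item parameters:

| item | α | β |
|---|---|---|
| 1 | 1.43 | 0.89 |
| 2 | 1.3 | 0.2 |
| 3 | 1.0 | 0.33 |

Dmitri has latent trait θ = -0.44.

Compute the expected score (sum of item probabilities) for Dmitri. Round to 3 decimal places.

0.750

P(θ) = 1 / (1 + exp(−α(θ − β)))
P_1 = 1/(1+e^{1.9019}) = 0.1299
P_2 = 1/(1+e^{0.8320}) = 0.3032
P_3 = 1/(1+e^{0.7700}) = 0.3165
E[score] = 0.1299 + 0.3032 + 0.3165 = 0.7496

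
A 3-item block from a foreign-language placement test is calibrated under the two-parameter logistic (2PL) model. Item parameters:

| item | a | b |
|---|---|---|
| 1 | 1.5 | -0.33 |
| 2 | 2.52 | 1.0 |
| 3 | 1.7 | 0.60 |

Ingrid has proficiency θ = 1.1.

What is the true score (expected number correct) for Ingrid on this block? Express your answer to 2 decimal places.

P(θ) = 1 / (1 + exp(−a(θ − b)))
P_1 = 1/(1+e^{-2.1450}) = 0.8952
P_2 = 1/(1+e^{-0.2520}) = 0.5627
P_3 = 1/(1+e^{-0.8500}) = 0.7006
E[score] = 0.8952 + 0.5627 + 0.7006 = 2.1584

2.16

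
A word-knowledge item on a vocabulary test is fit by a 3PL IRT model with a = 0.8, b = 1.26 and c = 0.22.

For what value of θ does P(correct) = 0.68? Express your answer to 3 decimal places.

P(θ) = c + (1 − c) · 1 / (1 + exp(−a(θ − b)))
Remove guessing floor: (0.68 − 0.22)/(1 − 0.22) = 0.5897
logit = ln(0.5897/0.4103) = 0.3629
θ = b + logit/(a) = 1.26 + 0.3629/0.8000 = 1.7136

1.714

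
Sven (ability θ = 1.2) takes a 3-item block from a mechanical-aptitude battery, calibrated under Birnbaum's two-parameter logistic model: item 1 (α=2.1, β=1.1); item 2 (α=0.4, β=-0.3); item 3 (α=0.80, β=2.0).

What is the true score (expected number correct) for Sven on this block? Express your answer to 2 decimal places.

1.54

P(θ) = 1 / (1 + exp(−α(θ − β)))
P_1 = 1/(1+e^{-0.2100}) = 0.5523
P_2 = 1/(1+e^{-0.6000}) = 0.6457
P_3 = 1/(1+e^{0.6400}) = 0.3452
E[score] = 0.5523 + 0.6457 + 0.3452 = 1.5432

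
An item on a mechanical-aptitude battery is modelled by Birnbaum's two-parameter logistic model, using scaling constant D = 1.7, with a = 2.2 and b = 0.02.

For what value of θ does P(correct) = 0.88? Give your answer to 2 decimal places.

P(θ) = 1 / (1 + exp(−D·a(θ − b)))
logit = ln(0.8800/0.1200) = 1.9924
θ = b + logit/(1.7·a) = 0.02 + 1.9924/3.7400 = 0.5527

0.55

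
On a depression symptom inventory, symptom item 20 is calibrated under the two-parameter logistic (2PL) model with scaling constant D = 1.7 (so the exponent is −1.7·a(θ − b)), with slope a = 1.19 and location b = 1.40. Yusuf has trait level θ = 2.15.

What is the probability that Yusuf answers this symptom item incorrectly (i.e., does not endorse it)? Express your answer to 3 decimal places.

P(θ) = 1 / (1 + exp(−D·a(θ − b)))
Exponent: 1.7 × 1.19 × (2.15 − 1.40) = 1.5172
1/(1 + e^{-1.5172}) = 0.8201
P = 0.8201
P(incorrect) = 1 − 0.8201 = 0.1799

0.180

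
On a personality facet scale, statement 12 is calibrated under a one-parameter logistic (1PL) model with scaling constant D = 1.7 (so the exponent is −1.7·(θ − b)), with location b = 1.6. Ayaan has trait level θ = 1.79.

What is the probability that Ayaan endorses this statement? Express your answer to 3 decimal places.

P(θ) = 1 / (1 + exp(−D·(θ − b)))
Exponent: 1.7 × (1.79 − 1.6) = 0.3230
1/(1 + e^{-0.3230}) = 0.5801
P = 0.5801

0.580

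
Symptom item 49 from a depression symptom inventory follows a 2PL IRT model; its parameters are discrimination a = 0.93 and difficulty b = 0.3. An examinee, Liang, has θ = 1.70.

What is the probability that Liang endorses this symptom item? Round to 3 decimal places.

P(θ) = 1 / (1 + exp(−a(θ − b)))
Exponent: 0.93 × (1.70 − 0.3) = 1.3020
1/(1 + e^{-1.3020}) = 0.7862

0.786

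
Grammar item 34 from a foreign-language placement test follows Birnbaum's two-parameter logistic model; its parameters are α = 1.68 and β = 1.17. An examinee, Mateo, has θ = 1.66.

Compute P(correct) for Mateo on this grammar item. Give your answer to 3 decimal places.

P(θ) = 1 / (1 + exp(−α(θ − β)))
Exponent: 1.68 × (1.66 − 1.17) = 0.8232
1/(1 + e^{-0.8232}) = 0.6949

0.695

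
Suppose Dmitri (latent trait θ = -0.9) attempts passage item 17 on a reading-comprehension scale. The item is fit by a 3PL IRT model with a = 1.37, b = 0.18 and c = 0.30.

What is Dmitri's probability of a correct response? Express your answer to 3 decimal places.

P(θ) = c + (1 − c) · 1 / (1 + exp(−a(θ − b)))
Exponent: 1.37 × (-0.9 − 0.18) = -1.4796
1/(1 + e^{1.4796}) = 0.1855
P = 0.30 + 0.70 × 0.1855 = 0.4298

0.430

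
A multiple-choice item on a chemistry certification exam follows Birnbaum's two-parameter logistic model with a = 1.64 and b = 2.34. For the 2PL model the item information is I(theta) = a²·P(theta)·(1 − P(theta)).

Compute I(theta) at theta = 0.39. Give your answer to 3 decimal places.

0.101

P = 1/(1+e^{3.1980}) = 0.0392
P(1−P) = 0.0392 × 0.9608 = 0.0377
I = a² × P(1−P) = 1.64² × 0.0377 = 0.10140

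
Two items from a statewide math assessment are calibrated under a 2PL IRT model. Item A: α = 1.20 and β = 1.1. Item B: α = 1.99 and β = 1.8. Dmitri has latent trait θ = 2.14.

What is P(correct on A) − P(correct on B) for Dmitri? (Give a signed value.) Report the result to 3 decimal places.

0.114

P(θ) = 1 / (1 + exp(−α(θ − β)))
P_A = 0.7770
P_B = 0.6630
P_A − P_B = 0.1140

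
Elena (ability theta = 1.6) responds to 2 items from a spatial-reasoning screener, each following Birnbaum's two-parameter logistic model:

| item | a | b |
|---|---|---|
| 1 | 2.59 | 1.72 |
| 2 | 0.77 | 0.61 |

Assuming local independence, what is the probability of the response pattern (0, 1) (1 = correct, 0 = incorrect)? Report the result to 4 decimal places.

0.3935

P(theta) = 1 / (1 + exp(−a(theta − b)))
P_1 = 1/(1+e^{0.3108}) = 0.4229
P_2 = 1/(1+e^{-0.7623}) = 0.6819
L = (1−P_1) × P_2 = 0.5771 × 0.6819 = 0.39348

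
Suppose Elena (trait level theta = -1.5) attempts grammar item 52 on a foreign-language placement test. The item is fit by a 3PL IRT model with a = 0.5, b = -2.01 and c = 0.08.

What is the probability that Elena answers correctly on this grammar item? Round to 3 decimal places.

0.598

P(theta) = c + (1 − c) · 1 / (1 + exp(−a(theta − b)))
Exponent: 0.5 × (-1.5 − (-2.01)) = 0.2550
1/(1 + e^{-0.2550}) = 0.5634
P = 0.08 + 0.92 × 0.5634 = 0.5983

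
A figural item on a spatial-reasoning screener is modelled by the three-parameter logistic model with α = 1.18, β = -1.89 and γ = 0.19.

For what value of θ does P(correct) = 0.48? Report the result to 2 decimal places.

-2.38

P(θ) = γ + (1 − γ) · 1 / (1 + exp(−α(θ − β)))
Remove guessing floor: (0.48 − 0.19)/(1 − 0.19) = 0.3580
logit = ln(0.3580/0.6420) = -0.5839
θ = β + logit/(α) = -1.89 + (-0.5839)/1.1800 = -2.3849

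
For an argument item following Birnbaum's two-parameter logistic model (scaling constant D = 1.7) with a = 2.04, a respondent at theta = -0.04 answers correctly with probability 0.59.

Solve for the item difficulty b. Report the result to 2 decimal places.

P(theta) = 1 / (1 + exp(−D·a(theta − b)))
logit(0.59) = ln(0.59/0.41) = 0.3640
b = theta − logit/(1.7·a) = -0.04 − 0.3640/3.4680 = -0.1449

-0.14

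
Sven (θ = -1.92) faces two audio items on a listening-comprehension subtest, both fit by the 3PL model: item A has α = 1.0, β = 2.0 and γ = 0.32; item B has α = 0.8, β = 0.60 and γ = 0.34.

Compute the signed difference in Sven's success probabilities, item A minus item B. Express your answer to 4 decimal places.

P(θ) = γ + (1 − γ) · 1 / (1 + exp(−α(θ − β)))
P_A = 0.3332
P_B = 0.4176
P_A − P_B = -0.0843

-0.0843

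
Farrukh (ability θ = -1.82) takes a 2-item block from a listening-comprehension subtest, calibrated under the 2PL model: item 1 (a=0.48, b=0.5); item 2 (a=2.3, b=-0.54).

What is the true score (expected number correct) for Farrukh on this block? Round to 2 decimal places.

P(θ) = 1 / (1 + exp(−a(θ − b)))
P_1 = 1/(1+e^{1.1136}) = 0.2472
P_2 = 1/(1+e^{2.9440}) = 0.0500
E[score] = 0.2472 + 0.0500 = 0.2972

0.30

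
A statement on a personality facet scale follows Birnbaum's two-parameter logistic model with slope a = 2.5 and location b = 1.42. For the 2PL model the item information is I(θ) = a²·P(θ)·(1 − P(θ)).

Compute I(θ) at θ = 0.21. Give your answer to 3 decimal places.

0.276

P = 1/(1+e^{3.0250}) = 0.0463
P(1−P) = 0.0463 × 0.9537 = 0.0442
I = a² × P(1−P) = 2.5² × 0.0442 = 0.27603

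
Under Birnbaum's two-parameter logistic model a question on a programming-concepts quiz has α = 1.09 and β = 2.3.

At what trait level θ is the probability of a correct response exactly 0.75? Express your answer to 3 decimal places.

3.308

P(θ) = 1 / (1 + exp(−α(θ − β)))
logit = ln(0.7500/0.2500) = 1.0986
θ = β + logit/(α) = 2.3 + 1.0986/1.0900 = 3.3079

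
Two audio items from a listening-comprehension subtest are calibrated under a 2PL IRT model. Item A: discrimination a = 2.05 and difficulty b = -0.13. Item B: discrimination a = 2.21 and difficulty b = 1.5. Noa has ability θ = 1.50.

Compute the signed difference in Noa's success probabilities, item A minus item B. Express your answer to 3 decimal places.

0.466

P(θ) = 1 / (1 + exp(−a(θ − b)))
P_A = 0.9658
P_B = 0.5000
P_A − P_B = 0.4658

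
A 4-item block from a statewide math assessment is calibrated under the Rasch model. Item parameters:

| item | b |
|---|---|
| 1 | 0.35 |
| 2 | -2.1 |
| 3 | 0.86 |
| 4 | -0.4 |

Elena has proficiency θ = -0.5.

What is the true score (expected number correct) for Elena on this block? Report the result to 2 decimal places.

1.81

P(θ) = 1 / (1 + exp(−(θ − b)))
P_1 = 1/(1+e^{0.8500}) = 0.2994
P_2 = 1/(1+e^{-1.6000}) = 0.8320
P_3 = 1/(1+e^{1.3600}) = 0.2042
P_4 = 1/(1+e^{0.1000}) = 0.4750
E[score] = 0.2994 + 0.8320 + 0.2042 + 0.4750 = 1.8107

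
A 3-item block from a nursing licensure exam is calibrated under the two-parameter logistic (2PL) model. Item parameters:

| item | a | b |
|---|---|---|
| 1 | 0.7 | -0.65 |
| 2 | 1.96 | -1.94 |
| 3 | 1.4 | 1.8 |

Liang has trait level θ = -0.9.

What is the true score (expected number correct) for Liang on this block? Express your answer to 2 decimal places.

1.36

P(θ) = 1 / (1 + exp(−a(θ − b)))
P_1 = 1/(1+e^{0.1750}) = 0.4564
P_2 = 1/(1+e^{-2.0384}) = 0.8848
P_3 = 1/(1+e^{3.7800}) = 0.0223
E[score] = 0.4564 + 0.8848 + 0.0223 = 1.3634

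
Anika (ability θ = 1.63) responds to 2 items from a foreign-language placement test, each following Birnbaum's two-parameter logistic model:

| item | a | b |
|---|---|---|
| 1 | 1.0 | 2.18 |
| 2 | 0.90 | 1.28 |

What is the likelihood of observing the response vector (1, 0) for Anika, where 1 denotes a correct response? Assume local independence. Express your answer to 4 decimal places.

P(θ) = 1 / (1 + exp(−a(θ − b)))
P_1 = 1/(1+e^{0.5500}) = 0.3659
P_2 = 1/(1+e^{-0.3150}) = 0.5781
L = P_1 × (1−P_2) = 0.3659 × 0.4219 = 0.15436

0.1544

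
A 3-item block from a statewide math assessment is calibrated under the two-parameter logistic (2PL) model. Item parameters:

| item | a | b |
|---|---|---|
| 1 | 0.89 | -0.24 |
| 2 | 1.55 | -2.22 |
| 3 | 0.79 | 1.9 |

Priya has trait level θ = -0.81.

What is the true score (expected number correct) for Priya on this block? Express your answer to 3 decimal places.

1.380

P(θ) = 1 / (1 + exp(−a(θ − b)))
P_1 = 1/(1+e^{0.5073}) = 0.3758
P_2 = 1/(1+e^{-2.1855}) = 0.8989
P_3 = 1/(1+e^{2.1409}) = 0.1052
E[score] = 0.3758 + 0.8989 + 0.1052 = 1.3800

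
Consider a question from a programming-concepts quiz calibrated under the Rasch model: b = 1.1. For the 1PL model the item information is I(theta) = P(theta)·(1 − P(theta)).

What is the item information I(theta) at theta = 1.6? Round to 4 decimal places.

0.2350

P = 1/(1+e^{-0.5000}) = 0.6225
P(1−P) = 0.6225 × 0.3775 = 0.2350
I = P(1−P) = 0.23500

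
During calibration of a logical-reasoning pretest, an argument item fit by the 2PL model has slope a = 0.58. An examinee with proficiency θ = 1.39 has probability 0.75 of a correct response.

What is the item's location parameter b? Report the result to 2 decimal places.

P(θ) = 1 / (1 + exp(−a(θ − b)))
logit(0.75) = ln(0.75/0.25) = 1.0986
b = θ − logit/(a) = 1.39 − 1.0986/0.5800 = -0.5042

-0.50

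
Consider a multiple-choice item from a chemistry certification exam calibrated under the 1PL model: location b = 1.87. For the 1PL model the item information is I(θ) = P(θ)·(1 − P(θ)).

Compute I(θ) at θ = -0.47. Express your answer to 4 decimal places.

P = 1/(1+e^{2.3400}) = 0.0879
P(1−P) = 0.0879 × 0.9121 = 0.0801
I = P(1−P) = 0.08014

0.0801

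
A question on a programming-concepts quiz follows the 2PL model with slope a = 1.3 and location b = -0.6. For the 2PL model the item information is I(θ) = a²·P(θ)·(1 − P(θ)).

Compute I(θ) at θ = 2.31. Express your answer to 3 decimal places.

P = 1/(1+e^{-3.7830}) = 0.9778
P(1−P) = 0.9778 × 0.0222 = 0.0218
I = a² × P(1−P) = 1.3² × 0.0218 = 0.03676

0.037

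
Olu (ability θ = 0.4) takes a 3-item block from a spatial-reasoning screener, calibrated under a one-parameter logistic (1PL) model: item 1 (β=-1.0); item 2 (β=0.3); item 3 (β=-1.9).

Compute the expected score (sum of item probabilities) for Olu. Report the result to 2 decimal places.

P(θ) = 1 / (1 + exp(−(θ − β)))
P_1 = 1/(1+e^{-1.4000}) = 0.8022
P_2 = 1/(1+e^{-0.1000}) = 0.5250
P_3 = 1/(1+e^{-2.3000}) = 0.9089
E[score] = 0.8022 + 0.5250 + 0.9089 = 2.2360

2.24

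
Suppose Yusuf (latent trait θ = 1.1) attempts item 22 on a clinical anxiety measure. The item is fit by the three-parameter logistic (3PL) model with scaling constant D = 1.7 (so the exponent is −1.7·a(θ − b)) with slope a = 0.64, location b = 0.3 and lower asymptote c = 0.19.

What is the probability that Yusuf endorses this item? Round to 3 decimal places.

P(θ) = c + (1 − c) · 1 / (1 + exp(−D·a(θ − b)))
Exponent: 1.7 × 0.64 × (1.1 − 0.3) = 0.8704
1/(1 + e^{-0.8704}) = 0.7048
P = 0.19 + 0.81 × 0.7048 = 0.7609

0.761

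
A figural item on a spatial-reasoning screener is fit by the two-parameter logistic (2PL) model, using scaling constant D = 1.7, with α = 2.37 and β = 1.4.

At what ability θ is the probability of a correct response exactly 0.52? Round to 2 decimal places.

1.42

P(θ) = 1 / (1 + exp(−D·α(θ − β)))
logit = ln(0.5200/0.4800) = 0.0800
θ = β + logit/(1.7·α) = 1.4 + 0.0800/4.0290 = 1.4199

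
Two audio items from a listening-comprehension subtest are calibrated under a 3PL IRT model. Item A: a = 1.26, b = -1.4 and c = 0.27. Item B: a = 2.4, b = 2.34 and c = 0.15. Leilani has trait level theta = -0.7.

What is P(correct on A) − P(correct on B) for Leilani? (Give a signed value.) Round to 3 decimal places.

0.636

P(theta) = c + (1 − c) · 1 / (1 + exp(−a(theta − b)))
P_A = 0.7863
P_B = 0.1506
P_A − P_B = 0.6357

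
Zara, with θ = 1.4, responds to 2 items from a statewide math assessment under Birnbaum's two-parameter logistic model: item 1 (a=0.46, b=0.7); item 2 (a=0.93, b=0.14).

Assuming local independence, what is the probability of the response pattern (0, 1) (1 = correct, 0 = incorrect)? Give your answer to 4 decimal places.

P(θ) = 1 / (1 + exp(−a(θ − b)))
P_1 = 1/(1+e^{-0.3220}) = 0.5798
P_2 = 1/(1+e^{-1.1718}) = 0.7635
L = (1−P_1) × P_2 = 0.4202 × 0.7635 = 0.32080

0.3208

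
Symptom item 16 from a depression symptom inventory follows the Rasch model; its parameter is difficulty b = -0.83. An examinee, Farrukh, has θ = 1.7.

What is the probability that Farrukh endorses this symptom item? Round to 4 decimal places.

P(θ) = 1 / (1 + exp(−(θ − b)))
Exponent: (1.7 − (-0.83)) = 2.5300
1/(1 + e^{-2.5300}) = 0.9262
P = 0.9262

0.9262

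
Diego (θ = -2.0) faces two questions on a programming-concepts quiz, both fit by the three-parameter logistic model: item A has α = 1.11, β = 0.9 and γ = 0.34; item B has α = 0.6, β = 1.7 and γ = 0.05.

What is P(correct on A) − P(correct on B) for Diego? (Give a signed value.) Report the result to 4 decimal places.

P(θ) = γ + (1 − γ) · 1 / (1 + exp(−α(θ − β)))
P_A = 0.3654
P_B = 0.1431
P_A − P_B = 0.2223

0.2223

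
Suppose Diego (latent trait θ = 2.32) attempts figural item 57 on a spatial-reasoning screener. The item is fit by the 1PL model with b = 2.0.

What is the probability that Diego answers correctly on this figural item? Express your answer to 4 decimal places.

P(θ) = 1 / (1 + exp(−(θ − b)))
Exponent: (2.32 − 2.0) = 0.3200
1/(1 + e^{-0.3200}) = 0.5793
P = 0.5793

0.5793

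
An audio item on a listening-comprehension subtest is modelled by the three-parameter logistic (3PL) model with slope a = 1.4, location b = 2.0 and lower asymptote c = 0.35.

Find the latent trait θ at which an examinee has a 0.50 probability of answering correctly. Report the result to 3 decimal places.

P(θ) = c + (1 − c) · 1 / (1 + exp(−a(θ − b)))
Remove guessing floor: (0.50 − 0.35)/(1 − 0.35) = 0.2308
logit = ln(0.2308/0.7692) = -1.2040
θ = b + logit/(a) = 2.0 + (-1.2040)/1.4000 = 1.1400

1.140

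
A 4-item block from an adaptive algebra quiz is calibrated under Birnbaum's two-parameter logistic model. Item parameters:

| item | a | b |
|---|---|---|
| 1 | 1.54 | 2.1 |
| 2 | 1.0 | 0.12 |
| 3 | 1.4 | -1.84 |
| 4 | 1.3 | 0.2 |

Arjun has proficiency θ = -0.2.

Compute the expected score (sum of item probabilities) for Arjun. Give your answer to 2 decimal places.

P(θ) = 1 / (1 + exp(−a(θ − b)))
P_1 = 1/(1+e^{3.5420}) = 0.0281
P_2 = 1/(1+e^{0.3200}) = 0.4207
P_3 = 1/(1+e^{-2.2960}) = 0.9085
P_4 = 1/(1+e^{0.5200}) = 0.3729
E[score] = 0.0281 + 0.4207 + 0.9085 + 0.3729 = 1.7302

1.73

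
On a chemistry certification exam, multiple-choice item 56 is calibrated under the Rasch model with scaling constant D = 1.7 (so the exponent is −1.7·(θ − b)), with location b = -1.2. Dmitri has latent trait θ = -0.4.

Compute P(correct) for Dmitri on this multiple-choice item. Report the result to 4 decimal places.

P(θ) = 1 / (1 + exp(−D·(θ − b)))
Exponent: 1.7 × (-0.4 − (-1.2)) = 1.3600
1/(1 + e^{-1.3600}) = 0.7958
P = 0.7958

0.7958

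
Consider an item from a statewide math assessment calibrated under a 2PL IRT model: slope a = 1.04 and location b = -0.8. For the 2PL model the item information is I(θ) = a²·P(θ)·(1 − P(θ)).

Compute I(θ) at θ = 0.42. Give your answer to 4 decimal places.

0.1853

P = 1/(1+e^{-1.2688}) = 0.7805
P(1−P) = 0.7805 × 0.2195 = 0.1713
I = a² × P(1−P) = 1.04² × 0.1713 = 0.18528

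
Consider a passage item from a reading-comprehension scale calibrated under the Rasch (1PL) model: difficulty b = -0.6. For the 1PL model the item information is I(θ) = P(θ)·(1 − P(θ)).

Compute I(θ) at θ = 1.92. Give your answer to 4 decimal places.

0.0689

P = 1/(1+e^{-2.5200}) = 0.9255
P(1−P) = 0.9255 × 0.0745 = 0.0689
I = P(1−P) = 0.06892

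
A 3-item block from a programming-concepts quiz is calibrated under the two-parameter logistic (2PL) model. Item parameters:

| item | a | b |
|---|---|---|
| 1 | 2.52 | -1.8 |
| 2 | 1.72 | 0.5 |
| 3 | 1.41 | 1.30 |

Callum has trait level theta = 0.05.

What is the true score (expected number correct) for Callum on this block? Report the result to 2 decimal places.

1.45

P(theta) = 1 / (1 + exp(−a(theta − b)))
P_1 = 1/(1+e^{-4.6620}) = 0.9906
P_2 = 1/(1+e^{0.7740}) = 0.3156
P_3 = 1/(1+e^{1.7625}) = 0.1465
E[score] = 0.9906 + 0.3156 + 0.1465 = 1.4527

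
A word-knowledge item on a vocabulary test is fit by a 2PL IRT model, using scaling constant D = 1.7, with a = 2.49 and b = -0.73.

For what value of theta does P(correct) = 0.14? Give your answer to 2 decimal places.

P(theta) = 1 / (1 + exp(−D·a(theta − b)))
logit = ln(0.1400/0.8600) = -1.8153
theta = b + logit/(1.7·a) = -0.73 + (-1.8153)/4.2330 = -1.1588

-1.16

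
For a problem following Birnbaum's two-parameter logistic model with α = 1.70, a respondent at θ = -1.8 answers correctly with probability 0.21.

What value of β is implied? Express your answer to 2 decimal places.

-1.02

P(θ) = 1 / (1 + exp(−α(θ − β)))
logit(0.21) = ln(0.21/0.79) = -1.3249
β = θ − logit/(α) = -1.8 − (-1.3249)/1.7000 = -1.0206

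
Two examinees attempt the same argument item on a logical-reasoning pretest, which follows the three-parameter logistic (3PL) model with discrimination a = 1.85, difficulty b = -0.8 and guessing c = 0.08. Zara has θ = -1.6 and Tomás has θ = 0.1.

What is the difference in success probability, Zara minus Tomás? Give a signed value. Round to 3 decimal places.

-0.603

P(θ) = c + (1 − c) · 1 / (1 + exp(−a(θ − b)))
P(Zara) = 0.2506  [exponent -1.4800]
P(Tomás) = 0.8536  [exponent 1.6650]
Difference = 0.2506 − 0.8536 = -0.6030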